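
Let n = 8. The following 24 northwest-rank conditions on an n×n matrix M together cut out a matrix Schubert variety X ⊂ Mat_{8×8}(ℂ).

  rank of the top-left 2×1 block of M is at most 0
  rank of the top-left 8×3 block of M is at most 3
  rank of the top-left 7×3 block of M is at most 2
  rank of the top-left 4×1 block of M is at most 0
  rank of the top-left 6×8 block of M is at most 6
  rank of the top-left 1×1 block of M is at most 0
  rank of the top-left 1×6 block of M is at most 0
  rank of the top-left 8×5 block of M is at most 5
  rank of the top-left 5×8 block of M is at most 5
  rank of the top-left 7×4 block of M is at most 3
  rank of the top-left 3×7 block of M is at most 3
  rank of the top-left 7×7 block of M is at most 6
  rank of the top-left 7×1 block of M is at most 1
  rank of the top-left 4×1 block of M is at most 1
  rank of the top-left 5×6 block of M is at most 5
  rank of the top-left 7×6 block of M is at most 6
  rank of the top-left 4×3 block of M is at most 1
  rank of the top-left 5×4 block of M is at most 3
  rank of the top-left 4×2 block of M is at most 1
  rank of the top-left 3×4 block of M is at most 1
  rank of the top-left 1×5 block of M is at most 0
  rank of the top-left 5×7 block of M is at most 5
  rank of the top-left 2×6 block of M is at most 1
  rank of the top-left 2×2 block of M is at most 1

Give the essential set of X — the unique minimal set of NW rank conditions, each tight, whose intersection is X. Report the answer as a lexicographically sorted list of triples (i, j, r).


Computing R[i][j] = min implied NW-rank bound (n=8, 24 conditions):

  i=1: 0  0  0  0  0  0  1  1
  i=2: 0  1  1  1  1  1  2  2
  i=3: 0  1  1  1  2  2  3  3
  i=4: 0  1  1  2  3  3  4  4
  i=5: 1  2  2  3  4  4  5  5
  i=6: 1  2  2  3  4  5  6  6
  i=7: 1  2  2  3  4  5  6  7
  i=8: 1  2  3  4  5  6  7  8

giving w = (7, 2, 5, 4, 1, 6, 8, 3) via Δ²R.

D(w) has 14 cells with 5 SE-corners; essential set:

[(1, 6, 0), (3, 4, 1), (4, 1, 0), (4, 3, 1), (7, 3, 2)]


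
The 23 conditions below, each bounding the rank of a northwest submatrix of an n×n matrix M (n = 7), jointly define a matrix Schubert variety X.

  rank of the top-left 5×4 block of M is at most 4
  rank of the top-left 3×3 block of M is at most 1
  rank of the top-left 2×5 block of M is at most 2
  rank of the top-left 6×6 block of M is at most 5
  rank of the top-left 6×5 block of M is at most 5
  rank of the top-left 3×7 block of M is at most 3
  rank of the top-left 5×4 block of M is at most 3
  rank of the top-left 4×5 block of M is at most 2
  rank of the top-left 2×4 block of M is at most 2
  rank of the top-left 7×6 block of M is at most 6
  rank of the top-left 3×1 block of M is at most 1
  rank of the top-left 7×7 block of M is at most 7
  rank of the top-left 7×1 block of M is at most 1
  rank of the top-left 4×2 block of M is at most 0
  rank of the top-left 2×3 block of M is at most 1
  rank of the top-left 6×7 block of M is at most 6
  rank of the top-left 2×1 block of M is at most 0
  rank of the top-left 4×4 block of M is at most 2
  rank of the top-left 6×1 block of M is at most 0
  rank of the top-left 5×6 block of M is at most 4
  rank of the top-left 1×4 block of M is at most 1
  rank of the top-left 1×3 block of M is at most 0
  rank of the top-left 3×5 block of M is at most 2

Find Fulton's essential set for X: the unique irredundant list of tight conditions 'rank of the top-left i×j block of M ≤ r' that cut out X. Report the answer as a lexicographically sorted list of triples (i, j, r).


Reconstructing r_w from the 23 given conditions:

  row 1: 0 0 0 1 1 1 1
  row 2: 0 0 1 2 2 2 2
  row 3: 0 0 1 2 2 3 3
  row 4: 0 0 1 2 2 3 4
  row 5: 0 1 2 3 3 4 5
  row 6: 0 1 2 3 4 5 6
  row 7: 1 2 3 4 5 6 7

the unique w with this rank table is (4, 3, 6, 7, 2, 5, 1).

4 SE-corners of the 13-cell Rothe diagram give Ess(w):

[(1, 3, 0), (4, 2, 0), (4, 5, 2), (6, 1, 0)]


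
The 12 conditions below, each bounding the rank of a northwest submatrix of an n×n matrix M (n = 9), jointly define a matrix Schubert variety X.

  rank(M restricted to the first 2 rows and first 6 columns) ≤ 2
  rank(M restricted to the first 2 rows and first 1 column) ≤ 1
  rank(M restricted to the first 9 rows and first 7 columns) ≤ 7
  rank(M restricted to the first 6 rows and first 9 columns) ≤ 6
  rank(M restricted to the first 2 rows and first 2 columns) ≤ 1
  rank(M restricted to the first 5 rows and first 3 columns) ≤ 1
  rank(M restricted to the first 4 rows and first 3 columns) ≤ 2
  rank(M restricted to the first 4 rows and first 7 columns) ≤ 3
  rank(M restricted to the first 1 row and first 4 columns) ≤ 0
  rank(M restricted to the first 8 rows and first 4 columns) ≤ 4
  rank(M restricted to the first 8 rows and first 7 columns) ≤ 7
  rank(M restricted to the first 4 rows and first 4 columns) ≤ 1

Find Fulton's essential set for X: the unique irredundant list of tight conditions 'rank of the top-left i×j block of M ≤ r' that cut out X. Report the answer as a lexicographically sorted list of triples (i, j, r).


Reconstructing r_w from the 12 given conditions:

  row 1: 0, 0, 0, 0, 1, 1, 1, 1, 1
  row 2: 1, 1, 1, 1, 2, 2, 2, 2, 2
  row 3: 1, 1, 1, 1, 2, 3, 3, 3, 3
  row 4: 1, 1, 1, 1, 2, 3, 3, 4, 4
  row 5: 1, 1, 1, 2, 3, 4, 4, 5, 5
  row 6: 1, 2, 2, 3, 4, 5, 5, 6, 6
  row 7: 1, 2, 3, 4, 5, 6, 6, 7, 7
  row 8: 1, 2, 3, 4, 5, 6, 7, 8, 8
  row 9: 1, 2, 3, 4, 5, 6, 7, 8, 9

giving w = (5, 1, 6, 8, 4, 2, 3, 7, 9) via Δ²R.

ℓ(w)=13; the 4 essential cells (i,j,r):

[(1, 4, 0), (4, 4, 1), (4, 7, 3), (5, 3, 1)]


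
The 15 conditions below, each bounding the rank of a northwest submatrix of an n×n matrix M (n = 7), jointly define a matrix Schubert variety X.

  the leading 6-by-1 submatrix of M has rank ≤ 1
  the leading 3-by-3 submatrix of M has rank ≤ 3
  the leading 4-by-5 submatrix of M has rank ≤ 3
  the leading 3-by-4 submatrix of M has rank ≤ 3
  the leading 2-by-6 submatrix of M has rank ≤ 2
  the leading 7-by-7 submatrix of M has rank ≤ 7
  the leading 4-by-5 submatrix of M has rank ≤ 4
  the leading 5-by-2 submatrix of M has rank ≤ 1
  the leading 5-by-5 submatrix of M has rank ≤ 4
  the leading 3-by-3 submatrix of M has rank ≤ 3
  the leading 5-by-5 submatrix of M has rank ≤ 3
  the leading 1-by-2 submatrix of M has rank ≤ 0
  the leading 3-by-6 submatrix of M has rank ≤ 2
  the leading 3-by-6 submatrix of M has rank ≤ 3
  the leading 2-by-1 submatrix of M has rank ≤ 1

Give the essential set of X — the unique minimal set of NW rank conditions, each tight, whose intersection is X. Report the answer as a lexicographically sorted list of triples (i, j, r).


Propagating the 15 rank bounds to every northwest block:

  row 1: 0 | 0 | 1 | 1 | 1 | 1 | 1
  row 2: 1 | 1 | 2 | 2 | 2 | 2 | 2
  row 3: 1 | 1 | 2 | 2 | 2 | 2 | 3
  row 4: 1 | 1 | 2 | 3 | 3 | 3 | 4
  row 5: 1 | 1 | 2 | 3 | 3 | 4 | 5
  row 6: 1 | 2 | 3 | 4 | 4 | 5 | 6
  row 7: 1 | 2 | 3 | 4 | 5 | 6 | 7

hence w(1..7) = (3, 1, 7, 4, 6, 2, 5).

D(w) has 9 cells with 4 SE-corners; essential set:

[(1, 2, 0), (3, 6, 2), (5, 2, 1), (5, 5, 3)]


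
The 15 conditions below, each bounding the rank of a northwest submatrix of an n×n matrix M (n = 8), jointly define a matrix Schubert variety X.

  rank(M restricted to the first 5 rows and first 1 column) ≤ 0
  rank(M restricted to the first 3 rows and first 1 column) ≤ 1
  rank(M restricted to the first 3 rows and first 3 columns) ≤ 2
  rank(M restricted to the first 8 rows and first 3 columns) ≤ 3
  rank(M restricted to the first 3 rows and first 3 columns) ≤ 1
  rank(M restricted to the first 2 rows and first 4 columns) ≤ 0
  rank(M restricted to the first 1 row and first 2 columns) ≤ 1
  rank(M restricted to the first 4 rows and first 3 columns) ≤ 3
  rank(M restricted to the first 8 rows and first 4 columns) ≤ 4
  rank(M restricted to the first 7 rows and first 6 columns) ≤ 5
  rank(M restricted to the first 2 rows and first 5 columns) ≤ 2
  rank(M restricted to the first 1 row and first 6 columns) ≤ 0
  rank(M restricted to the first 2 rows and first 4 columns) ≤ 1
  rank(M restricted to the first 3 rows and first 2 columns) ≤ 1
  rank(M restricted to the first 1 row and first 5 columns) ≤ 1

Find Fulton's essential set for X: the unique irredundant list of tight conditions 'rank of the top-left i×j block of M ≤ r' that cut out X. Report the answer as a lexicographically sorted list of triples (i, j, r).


Reconstructing r_w from the 15 given conditions:

  0, 0, 0, 0, 0, 0, 1, 1
  0, 0, 0, 0, 1, 1, 2, 2
  0, 1, 1, 1, 2, 2, 3, 3
  0, 1, 2, 2, 3, 3, 4, 4
  0, 1, 2, 3, 4, 4, 5, 5
  1, 2, 3, 4, 5, 5, 6, 6
  1, 2, 3, 4, 5, 5, 6, 7
  1, 2, 3, 4, 5, 6, 7, 8

so w = (7, 5, 2, 3, 4, 1, 8, 6).

Fulton essential set (4 of the 14 Rothe cells):

[(1, 6, 0), (2, 4, 0), (5, 1, 0), (7, 6, 5)]


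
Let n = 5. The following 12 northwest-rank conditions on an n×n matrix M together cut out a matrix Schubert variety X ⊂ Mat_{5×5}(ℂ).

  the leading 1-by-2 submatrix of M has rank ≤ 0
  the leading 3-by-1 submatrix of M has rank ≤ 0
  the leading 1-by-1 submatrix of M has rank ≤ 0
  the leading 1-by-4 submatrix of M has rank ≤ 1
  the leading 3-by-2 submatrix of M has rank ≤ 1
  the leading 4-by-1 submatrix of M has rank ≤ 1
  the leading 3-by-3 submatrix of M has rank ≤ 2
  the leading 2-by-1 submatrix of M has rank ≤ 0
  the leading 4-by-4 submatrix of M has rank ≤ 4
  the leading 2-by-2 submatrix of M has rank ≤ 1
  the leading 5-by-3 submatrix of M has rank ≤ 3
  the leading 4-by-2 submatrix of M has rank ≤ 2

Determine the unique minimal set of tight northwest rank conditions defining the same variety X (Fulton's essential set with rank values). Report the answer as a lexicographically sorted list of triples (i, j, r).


Rank table r_w(5×5) implied by the 12 constraints:

  0, 0, 1, 1, 1
  0, 1, 2, 2, 2
  0, 1, 2, 3, 3
  1, 2, 3, 4, 4
  1, 2, 3, 4, 5

hence w(1..5) = (3, 2, 4, 1, 5).

|D(w)|=4, |Ess(w)|=2:

[(1, 2, 0), (3, 1, 0)]


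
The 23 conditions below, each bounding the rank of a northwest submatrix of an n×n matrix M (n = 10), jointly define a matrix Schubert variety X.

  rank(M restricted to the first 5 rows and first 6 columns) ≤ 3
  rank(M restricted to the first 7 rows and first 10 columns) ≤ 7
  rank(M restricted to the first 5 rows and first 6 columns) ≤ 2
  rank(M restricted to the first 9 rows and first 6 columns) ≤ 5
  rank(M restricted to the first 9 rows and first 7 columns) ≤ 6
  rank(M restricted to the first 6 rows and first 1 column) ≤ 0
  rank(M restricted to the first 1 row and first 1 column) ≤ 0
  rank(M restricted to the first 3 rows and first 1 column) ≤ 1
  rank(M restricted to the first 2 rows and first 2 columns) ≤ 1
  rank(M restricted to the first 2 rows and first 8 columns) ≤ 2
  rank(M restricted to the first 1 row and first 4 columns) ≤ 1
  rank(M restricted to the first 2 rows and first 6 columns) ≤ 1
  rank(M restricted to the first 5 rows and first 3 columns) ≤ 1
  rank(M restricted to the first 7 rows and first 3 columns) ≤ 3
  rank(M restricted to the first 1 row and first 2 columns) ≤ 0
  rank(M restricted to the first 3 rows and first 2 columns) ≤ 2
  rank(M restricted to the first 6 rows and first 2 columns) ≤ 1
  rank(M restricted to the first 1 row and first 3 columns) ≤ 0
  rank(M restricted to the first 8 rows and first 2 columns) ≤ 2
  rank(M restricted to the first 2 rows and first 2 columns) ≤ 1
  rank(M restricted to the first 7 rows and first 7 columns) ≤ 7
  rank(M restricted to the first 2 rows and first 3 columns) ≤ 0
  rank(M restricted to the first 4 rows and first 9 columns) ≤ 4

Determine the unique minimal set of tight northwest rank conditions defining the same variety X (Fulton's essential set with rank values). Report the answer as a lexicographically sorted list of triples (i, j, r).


Rank table r_w(10×10) implied by the 23 constraints:

  i=1: 0 0 0 1 1 1 1 1 1 1
  i=2: 0 0 0 1 1 1 2 2 2 2
  i=3: 0 1 1 2 2 2 3 3 3 3
  i=4: 0 1 1 2 2 2 3 4 4 4
  i=5: 0 1 1 2 2 2 3 4 5 5
  i=6: 0 1 2 3 3 3 4 5 6 6
  i=7: 1 2 3 4 4 4 5 6 7 7
  i=8: 1 2 3 4 5 5 6 7 8 8
  i=9: 1 2 3 4 5 5 6 7 8 9
  i=10: 1 2 3 4 5 6 7 8 9 10

hence w(1..10) = (4, 7, 2, 8, 9, 3, 1, 5, 10, 6).

|D(w)|=19, |Ess(w)|=6:

[(2, 3, 0), (2, 6, 1), (5, 3, 1), (5, 6, 2), (6, 1, 0), (9, 6, 5)]


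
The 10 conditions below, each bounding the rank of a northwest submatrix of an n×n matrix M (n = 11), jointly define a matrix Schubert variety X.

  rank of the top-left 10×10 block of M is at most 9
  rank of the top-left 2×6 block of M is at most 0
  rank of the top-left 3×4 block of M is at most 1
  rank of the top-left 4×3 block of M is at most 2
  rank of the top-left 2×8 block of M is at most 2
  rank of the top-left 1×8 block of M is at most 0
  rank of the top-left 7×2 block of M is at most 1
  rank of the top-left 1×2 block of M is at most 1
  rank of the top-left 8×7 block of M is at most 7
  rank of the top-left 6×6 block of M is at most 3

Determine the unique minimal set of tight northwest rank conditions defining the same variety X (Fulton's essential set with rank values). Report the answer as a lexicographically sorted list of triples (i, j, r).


Propagating the 10 rank bounds to every northwest block:

  0 0 0 0 0 0 0 0 1 1 1
  0 0 0 0 0 0 1 1 2 2 2
  1 1 1 1 1 1 2 2 3 3 3
  1 1 2 2 2 2 3 3 4 4 4
  1 1 2 3 3 3 4 4 5 5 5
  1 1 2 3 3 3 4 5 6 6 6
  1 1 2 3 4 4 5 6 7 7 7
  1 2 3 4 5 5 6 7 8 8 8
  1 2 3 4 5 6 7 8 9 9 9
  1 2 3 4 5 6 7 8 9 9 10
  1 2 3 4 5 6 7 8 9 10 11

giving w = (9, 7, 1, 3, 4, 8, 5, 2, 6, 11, 10) via Δ²R.

Fulton essential set (5 of the 21 Rothe cells):

[(1, 8, 0), (2, 6, 0), (6, 6, 3), (7, 2, 1), (10, 10, 9)]


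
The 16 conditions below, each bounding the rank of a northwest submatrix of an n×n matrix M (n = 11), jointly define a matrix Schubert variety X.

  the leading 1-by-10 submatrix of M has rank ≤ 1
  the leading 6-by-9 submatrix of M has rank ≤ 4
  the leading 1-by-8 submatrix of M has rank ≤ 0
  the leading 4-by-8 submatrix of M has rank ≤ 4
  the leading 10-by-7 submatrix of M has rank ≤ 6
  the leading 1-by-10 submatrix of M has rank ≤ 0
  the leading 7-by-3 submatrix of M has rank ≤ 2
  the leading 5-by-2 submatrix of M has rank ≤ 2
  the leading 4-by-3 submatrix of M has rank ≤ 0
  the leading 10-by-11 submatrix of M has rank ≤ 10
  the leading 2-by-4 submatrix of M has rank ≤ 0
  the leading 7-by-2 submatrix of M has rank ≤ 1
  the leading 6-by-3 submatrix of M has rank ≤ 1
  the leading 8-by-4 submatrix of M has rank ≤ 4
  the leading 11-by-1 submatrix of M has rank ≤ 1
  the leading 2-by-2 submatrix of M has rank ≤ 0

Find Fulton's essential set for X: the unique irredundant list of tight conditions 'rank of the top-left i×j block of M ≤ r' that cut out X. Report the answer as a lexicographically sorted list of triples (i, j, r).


Rank table r_w(11×11) implied by the 16 constraints:

  R[1]: 0 | 0 | 0 | 0 | 0 | 0 | 0 | 0 | 0 | 0 | 1
  R[2]: 0 | 0 | 0 | 0 | 1 | 1 | 1 | 1 | 1 | 1 | 2
  R[3]: 0 | 0 | 0 | 1 | 2 | 2 | 2 | 2 | 2 | 2 | 3
  R[4]: 0 | 0 | 0 | 1 | 2 | 3 | 3 | 3 | 3 | 3 | 4
  R[5]: 1 | 1 | 1 | 2 | 3 | 4 | 4 | 4 | 4 | 4 | 5
  R[6]: 1 | 1 | 1 | 2 | 3 | 4 | 4 | 4 | 4 | 5 | 6
  R[7]: 1 | 1 | 2 | 3 | 4 | 5 | 5 | 5 | 5 | 6 | 7
  R[8]: 1 | 2 | 3 | 4 | 5 | 6 | 6 | 6 | 6 | 7 | 8
  R[9]: 1 | 2 | 3 | 4 | 5 | 6 | 6 | 7 | 7 | 8 | 9
  R[10]: 1 | 2 | 3 | 4 | 5 | 6 | 6 | 7 | 8 | 9 | 10
  R[11]: 1 | 2 | 3 | 4 | 5 | 6 | 7 | 8 | 9 | 10 | 11

giving w = (11, 5, 4, 6, 1, 10, 3, 2, 8, 9, 7) via Δ²R.

Fulton essential set (7 of the 28 Rothe cells):

[(1, 10, 0), (2, 4, 0), (4, 3, 0), (6, 3, 1), (6, 9, 4), (7, 2, 1), (10, 7, 6)]


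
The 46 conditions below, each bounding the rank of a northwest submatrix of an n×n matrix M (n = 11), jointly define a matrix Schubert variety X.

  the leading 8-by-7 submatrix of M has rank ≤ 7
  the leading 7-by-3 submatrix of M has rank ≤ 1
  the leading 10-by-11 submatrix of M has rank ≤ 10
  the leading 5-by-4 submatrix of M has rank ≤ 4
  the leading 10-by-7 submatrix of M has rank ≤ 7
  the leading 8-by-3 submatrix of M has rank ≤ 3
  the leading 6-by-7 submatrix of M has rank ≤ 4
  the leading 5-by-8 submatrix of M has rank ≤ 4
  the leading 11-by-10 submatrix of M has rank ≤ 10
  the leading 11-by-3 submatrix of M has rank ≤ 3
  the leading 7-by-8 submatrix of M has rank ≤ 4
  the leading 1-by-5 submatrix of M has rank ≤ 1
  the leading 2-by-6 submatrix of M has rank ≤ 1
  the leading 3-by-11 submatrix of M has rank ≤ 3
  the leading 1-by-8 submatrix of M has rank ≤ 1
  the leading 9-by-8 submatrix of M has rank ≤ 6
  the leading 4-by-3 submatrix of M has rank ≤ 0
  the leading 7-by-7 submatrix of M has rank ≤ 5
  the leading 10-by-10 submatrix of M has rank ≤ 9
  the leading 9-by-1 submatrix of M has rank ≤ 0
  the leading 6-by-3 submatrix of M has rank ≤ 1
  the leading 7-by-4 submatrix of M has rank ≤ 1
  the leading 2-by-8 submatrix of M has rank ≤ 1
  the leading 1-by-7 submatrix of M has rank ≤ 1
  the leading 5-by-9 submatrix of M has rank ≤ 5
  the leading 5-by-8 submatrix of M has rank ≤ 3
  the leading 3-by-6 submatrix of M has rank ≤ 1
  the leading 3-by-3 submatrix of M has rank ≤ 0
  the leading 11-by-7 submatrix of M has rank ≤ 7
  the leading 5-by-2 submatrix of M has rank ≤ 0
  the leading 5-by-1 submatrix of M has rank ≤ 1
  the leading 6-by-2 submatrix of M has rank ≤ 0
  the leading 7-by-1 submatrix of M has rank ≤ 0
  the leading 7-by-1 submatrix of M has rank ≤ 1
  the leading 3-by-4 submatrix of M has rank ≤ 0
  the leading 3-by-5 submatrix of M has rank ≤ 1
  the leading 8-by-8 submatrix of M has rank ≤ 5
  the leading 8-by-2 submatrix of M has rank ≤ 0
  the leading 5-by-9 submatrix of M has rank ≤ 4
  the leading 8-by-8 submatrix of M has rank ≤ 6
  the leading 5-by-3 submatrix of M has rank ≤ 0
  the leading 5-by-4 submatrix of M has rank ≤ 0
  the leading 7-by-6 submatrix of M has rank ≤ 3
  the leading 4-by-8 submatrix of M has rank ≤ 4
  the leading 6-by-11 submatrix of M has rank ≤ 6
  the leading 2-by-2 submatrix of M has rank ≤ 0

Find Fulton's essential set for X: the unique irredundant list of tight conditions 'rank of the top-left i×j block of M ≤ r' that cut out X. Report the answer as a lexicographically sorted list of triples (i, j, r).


Rank table r_w(11×11) implied by the 46 constraints:

  row 1: 0  0  0  0  1  1  1  1  1  1  1
  row 2: 0  0  0  0  1  1  1  1  2  2  2
  row 3: 0  0  0  0  1  1  2  2  3  3  3
  row 4: 0  0  0  0  1  2  3  3  4  4  4
  row 5: 0  0  0  0  1  2  3  3  4  5  5
  row 6: 0  0  1  1  2  3  4  4  5  6  6
  row 7: 0  0  1  1  2  3  4  4  5  6  7
  row 8: 0  0  1  2  3  4  5  5  6  7  8
  row 9: 0  1  2  3  4  5  6  6  7  8  9
  row 10: 1  2  3  4  5  6  7  7  8  9  10
  row 11: 1  2  3  4  5  6  7  8  9  10  11

giving w = (5, 9, 7, 6, 10, 3, 11, 4, 2, 1, 8) via Δ²R.

D(w) has 34 cells with 8 SE-corners; essential set:

[(2, 8, 1), (3, 6, 1), (5, 4, 0), (5, 8, 3), (7, 4, 1), (7, 8, 4), (8, 2, 0), (9, 1, 0)]


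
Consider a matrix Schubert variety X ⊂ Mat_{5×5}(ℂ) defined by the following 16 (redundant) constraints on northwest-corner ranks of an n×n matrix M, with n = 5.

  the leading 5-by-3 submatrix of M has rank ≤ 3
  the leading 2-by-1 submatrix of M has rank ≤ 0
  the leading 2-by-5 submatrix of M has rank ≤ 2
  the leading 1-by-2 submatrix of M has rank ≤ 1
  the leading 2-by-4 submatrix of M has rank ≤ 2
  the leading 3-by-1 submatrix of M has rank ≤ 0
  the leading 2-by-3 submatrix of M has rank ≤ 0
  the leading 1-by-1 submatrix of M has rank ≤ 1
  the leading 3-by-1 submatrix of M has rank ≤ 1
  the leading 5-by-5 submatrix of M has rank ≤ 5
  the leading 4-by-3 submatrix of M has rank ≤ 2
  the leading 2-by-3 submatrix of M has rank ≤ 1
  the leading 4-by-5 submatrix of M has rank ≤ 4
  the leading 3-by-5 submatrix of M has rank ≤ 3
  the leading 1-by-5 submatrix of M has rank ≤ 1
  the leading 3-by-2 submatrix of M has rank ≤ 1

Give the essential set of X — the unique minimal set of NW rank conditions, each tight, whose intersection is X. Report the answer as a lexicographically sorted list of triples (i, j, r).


Reconstructing r_w from the 16 given conditions:

  R[1]: 0, 0, 0, 1, 1
  R[2]: 0, 0, 0, 1, 2
  R[3]: 0, 1, 1, 2, 3
  R[4]: 1, 2, 2, 3, 4
  R[5]: 1, 2, 3, 4, 5

giving w = (4, 5, 2, 1, 3) via Δ²R.

Rothe diagram D(w) (7 cells), 2 SE-corners (essential conditions):

[(2, 3, 0), (3, 1, 0)]


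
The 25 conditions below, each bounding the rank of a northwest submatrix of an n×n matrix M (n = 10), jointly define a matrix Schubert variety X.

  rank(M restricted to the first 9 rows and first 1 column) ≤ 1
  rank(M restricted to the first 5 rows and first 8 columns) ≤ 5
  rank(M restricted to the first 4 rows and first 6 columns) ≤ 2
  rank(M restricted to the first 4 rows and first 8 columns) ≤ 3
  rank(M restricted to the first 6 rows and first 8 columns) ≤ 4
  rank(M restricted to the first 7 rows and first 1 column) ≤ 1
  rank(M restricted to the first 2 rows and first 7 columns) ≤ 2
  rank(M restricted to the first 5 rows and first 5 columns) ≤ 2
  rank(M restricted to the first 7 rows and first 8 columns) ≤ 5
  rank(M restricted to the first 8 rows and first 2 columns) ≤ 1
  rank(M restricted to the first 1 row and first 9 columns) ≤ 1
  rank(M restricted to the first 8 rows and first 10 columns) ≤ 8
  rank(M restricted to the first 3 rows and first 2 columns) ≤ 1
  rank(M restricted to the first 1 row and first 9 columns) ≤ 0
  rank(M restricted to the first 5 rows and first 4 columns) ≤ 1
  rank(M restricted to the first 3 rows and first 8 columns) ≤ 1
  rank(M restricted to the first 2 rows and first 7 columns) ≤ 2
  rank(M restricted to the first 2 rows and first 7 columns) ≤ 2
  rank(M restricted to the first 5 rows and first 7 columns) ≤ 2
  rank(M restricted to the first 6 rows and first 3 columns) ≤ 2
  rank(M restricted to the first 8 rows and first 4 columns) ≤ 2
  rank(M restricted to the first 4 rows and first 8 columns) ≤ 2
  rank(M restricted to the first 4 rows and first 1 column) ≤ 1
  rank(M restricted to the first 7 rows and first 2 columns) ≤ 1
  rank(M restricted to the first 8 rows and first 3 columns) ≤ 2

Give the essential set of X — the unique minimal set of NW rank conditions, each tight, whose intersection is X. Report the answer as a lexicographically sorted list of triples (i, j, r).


Reconstructing r_w from the 25 given conditions:

  i=1: 0, 0, 0, 0, 0, 0, 0, 0, 0, 1
  i=2: 1, 1, 1, 1, 1, 1, 1, 1, 1, 2
  i=3: 1, 1, 1, 1, 1, 1, 1, 1, 2, 3
  i=4: 1, 1, 1, 1, 2, 2, 2, 2, 3, 4
  i=5: 1, 1, 1, 1, 2, 2, 2, 3, 4, 5
  i=6: 1, 1, 2, 2, 3, 3, 3, 4, 5, 6
  i=7: 1, 1, 2, 2, 3, 4, 4, 5, 6, 7
  i=8: 1, 1, 2, 2, 3, 4, 5, 6, 7, 8
  i=9: 1, 2, 3, 3, 4, 5, 6, 7, 8, 9
  i=10: 1, 2, 3, 4, 5, 6, 7, 8, 9, 10

the unique w with this rank table is (10, 1, 9, 5, 8, 3, 6, 7, 2, 4).

D(w) has 29 cells with 6 SE-corners; essential set:

[(1, 9, 0), (3, 8, 1), (5, 4, 1), (5, 7, 2), (8, 2, 1), (8, 4, 2)]


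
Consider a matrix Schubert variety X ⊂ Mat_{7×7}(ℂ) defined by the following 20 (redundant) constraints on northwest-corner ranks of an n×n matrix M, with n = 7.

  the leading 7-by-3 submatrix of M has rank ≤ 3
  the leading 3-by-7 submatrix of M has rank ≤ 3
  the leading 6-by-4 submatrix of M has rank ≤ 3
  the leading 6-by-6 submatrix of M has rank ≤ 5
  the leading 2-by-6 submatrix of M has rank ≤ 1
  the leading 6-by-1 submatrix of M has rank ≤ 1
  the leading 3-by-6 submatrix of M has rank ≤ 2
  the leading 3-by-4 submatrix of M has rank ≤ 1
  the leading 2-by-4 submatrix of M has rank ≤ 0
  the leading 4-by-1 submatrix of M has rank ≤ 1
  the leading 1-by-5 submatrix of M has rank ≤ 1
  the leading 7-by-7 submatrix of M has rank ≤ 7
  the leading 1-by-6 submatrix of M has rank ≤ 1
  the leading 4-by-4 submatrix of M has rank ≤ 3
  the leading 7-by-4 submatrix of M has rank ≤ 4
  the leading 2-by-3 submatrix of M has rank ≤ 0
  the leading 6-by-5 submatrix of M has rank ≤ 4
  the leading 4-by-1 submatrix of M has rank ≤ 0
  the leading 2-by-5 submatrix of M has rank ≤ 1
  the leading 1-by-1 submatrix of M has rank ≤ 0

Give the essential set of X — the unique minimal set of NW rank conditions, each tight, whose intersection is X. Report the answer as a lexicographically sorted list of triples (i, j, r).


Computing R[i][j] = min implied NW-rank bound (n=7, 20 conditions):

  i=1: 0  0  0  0  1  1  1
  i=2: 0  0  0  0  1  1  2
  i=3: 0  1  1  1  2  2  3
  i=4: 0  1  2  2  3  3  4
  i=5: 1  2  3  3  4  4  5
  i=6: 1  2  3  3  4  5  6
  i=7: 1  2  3  4  5  6  7

the unique w with this rank table is (5, 7, 2, 3, 1, 6, 4).

|D(w)|=12, |Ess(w)|=4:

[(2, 4, 0), (2, 6, 1), (4, 1, 0), (6, 4, 3)]


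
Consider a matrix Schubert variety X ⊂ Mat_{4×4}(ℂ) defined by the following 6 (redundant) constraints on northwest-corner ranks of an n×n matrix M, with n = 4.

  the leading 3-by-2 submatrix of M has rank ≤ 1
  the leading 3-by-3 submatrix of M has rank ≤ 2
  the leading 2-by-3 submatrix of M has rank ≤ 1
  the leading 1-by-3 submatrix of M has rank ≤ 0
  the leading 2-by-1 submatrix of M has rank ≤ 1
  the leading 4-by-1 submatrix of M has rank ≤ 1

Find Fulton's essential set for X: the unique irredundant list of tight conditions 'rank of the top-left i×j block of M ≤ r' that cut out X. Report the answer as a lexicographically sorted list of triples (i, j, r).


Computing R[i][j] = min implied NW-rank bound (n=4, 6 conditions):

  i=1: 0, 0, 0, 1
  i=2: 1, 1, 1, 2
  i=3: 1, 1, 2, 3
  i=4: 1, 2, 3, 4

the unique w with this rank table is (4, 1, 3, 2).

D(w) has 4 cells with 2 SE-corners; essential set:

[(1, 3, 0), (3, 2, 1)]


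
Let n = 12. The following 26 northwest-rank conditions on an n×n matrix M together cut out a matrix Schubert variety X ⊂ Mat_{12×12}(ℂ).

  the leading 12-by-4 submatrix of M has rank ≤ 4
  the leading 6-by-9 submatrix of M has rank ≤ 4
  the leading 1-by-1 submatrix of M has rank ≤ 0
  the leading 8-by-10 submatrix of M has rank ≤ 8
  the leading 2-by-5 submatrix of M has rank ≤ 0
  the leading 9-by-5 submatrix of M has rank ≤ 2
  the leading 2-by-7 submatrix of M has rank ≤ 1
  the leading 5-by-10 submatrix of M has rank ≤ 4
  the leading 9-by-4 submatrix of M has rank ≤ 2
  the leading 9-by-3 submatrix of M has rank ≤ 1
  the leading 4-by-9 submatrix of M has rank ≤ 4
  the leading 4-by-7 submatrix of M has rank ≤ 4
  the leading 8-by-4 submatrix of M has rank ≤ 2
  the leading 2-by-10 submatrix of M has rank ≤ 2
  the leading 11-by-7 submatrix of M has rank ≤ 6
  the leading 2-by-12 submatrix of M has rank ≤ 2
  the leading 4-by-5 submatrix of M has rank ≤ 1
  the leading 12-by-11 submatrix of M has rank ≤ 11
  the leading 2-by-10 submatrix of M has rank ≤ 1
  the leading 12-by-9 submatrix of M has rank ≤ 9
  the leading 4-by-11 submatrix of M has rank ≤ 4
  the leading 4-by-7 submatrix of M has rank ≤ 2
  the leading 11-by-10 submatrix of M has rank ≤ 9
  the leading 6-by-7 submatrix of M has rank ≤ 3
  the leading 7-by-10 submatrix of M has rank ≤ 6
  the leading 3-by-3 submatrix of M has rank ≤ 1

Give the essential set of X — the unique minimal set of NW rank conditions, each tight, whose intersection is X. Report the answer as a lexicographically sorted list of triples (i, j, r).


The tightest implied rank at each (i,j), from the 26 conditions:

  row 1: 0 | 0 | 0 | 0 | 0 | 1 | 1 | 1 | 1 | 1 | 1 | 1
  row 2: 0 | 0 | 0 | 0 | 0 | 1 | 1 | 1 | 1 | 1 | 2 | 2
  row 3: 1 | 1 | 1 | 1 | 1 | 2 | 2 | 2 | 2 | 2 | 3 | 3
  row 4: 1 | 1 | 1 | 1 | 1 | 2 | 2 | 3 | 3 | 3 | 4 | 4
  row 5: 1 | 1 | 1 | 2 | 2 | 3 | 3 | 4 | 4 | 4 | 5 | 5
  row 6: 1 | 1 | 1 | 2 | 2 | 3 | 3 | 4 | 4 | 5 | 6 | 6
  row 7: 1 | 1 | 1 | 2 | 2 | 3 | 4 | 5 | 5 | 6 | 7 | 7
  row 8: 1 | 1 | 1 | 2 | 2 | 3 | 4 | 5 | 6 | 7 | 8 | 8
  row 9: 1 | 1 | 1 | 2 | 2 | 3 | 4 | 5 | 6 | 7 | 8 | 9
  row 10: 1 | 2 | 2 | 3 | 3 | 4 | 5 | 6 | 7 | 8 | 9 | 10
  row 11: 1 | 2 | 3 | 4 | 4 | 5 | 6 | 7 | 8 | 9 | 10 | 11
  row 12: 1 | 2 | 3 | 4 | 5 | 6 | 7 | 8 | 9 | 10 | 11 | 12

hence w(1..12) = (6, 11, 1, 8, 4, 10, 7, 9, 12, 2, 3, 5).

Fulton essential set (8 of the 35 Rothe cells):

[(2, 5, 0), (2, 10, 1), (4, 5, 1), (4, 7, 2), (6, 7, 3), (6, 9, 4), (9, 3, 1), (9, 5, 2)]


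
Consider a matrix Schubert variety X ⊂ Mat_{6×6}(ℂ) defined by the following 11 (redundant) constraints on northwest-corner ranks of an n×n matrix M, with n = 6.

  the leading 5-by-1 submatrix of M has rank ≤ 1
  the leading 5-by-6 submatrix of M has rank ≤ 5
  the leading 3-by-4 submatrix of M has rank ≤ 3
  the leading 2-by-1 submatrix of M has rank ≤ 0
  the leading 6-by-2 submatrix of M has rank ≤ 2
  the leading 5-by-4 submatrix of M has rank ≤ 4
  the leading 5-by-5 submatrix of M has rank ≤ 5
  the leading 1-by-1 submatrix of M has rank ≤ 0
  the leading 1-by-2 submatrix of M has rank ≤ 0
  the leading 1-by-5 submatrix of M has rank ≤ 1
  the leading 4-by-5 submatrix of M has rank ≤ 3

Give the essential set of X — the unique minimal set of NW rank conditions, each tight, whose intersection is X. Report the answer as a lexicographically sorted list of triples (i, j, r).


Recovering R(i,j) via the rank-extension bound from the 11 conditions:

  R[1]: 0, 0, 1, 1, 1, 1
  R[2]: 0, 1, 2, 2, 2, 2
  R[3]: 1, 2, 3, 3, 3, 3
  R[4]: 1, 2, 3, 3, 3, 4
  R[5]: 1, 2, 3, 4, 4, 5
  R[6]: 1, 2, 3, 4, 5, 6

second differences of R give the permutation w = (3, 2, 1, 6, 4, 5).

Rothe diagram D(w) (5 cells), 3 SE-corners (essential conditions):

[(1, 2, 0), (2, 1, 0), (4, 5, 3)]


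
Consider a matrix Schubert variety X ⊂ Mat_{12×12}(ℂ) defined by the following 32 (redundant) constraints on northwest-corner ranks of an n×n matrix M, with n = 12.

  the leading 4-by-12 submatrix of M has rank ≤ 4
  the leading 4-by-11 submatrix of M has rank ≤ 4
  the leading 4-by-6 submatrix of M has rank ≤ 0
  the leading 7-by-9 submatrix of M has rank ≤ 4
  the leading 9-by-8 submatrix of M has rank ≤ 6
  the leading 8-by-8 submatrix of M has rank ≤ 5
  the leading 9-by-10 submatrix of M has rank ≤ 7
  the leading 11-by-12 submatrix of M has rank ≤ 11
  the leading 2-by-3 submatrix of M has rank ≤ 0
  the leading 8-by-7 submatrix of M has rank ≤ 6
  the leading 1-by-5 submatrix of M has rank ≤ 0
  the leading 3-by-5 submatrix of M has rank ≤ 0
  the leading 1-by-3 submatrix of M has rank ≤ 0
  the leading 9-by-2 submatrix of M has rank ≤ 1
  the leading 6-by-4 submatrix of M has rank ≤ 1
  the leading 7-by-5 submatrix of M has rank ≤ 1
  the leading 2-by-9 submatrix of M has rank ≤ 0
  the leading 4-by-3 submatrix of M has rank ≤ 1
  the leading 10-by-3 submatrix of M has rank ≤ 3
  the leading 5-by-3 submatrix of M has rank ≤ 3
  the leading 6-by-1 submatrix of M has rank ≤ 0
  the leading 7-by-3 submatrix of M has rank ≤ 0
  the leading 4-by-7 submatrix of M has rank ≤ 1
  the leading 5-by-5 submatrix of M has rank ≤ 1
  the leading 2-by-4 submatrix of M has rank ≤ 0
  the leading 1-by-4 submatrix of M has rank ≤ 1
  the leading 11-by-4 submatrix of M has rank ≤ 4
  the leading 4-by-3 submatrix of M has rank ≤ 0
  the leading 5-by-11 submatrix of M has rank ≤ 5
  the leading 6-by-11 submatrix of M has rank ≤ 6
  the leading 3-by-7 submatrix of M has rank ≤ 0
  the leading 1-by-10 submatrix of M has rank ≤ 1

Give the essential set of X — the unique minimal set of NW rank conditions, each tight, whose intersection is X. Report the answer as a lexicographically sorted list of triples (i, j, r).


Reconstructing r_w from the 32 given conditions:

  0  0  0  0  0  0  0  0  0  1  1  1
  0  0  0  0  0  0  0  0  0  1  2  2
  0  0  0  0  0  0  0  1  1  2  3  3
  0  0  0  0  0  0  1  2  2  3  4  4
  0  0  0  1  1  1  2  3  3  4  5  5
  0  0  0  1  1  2  3  4  4  5  6  6
  0  0  0  1  1  2  3  4  4  5  6  7
  1  1  1  2  2  3  4  5  5  6  7  8
  1  1  2  3  3  4  5  6  6  7  8  9
  1  2  3  4  4  5  6  7  7  8  9  10
  1  2  3  4  5  6  7  8  8  9  10  11
  1  2  3  4  5  6  7  8  9  10  11  12

second differences of R give the permutation w = (10, 11, 8, 7, 4, 6, 12, 1, 3, 2, 5, 9).

ℓ(w)=44; the 7 essential cells (i,j,r):

[(2, 9, 0), (3, 7, 0), (4, 6, 0), (7, 3, 0), (7, 5, 1), (7, 9, 4), (9, 2, 1)]


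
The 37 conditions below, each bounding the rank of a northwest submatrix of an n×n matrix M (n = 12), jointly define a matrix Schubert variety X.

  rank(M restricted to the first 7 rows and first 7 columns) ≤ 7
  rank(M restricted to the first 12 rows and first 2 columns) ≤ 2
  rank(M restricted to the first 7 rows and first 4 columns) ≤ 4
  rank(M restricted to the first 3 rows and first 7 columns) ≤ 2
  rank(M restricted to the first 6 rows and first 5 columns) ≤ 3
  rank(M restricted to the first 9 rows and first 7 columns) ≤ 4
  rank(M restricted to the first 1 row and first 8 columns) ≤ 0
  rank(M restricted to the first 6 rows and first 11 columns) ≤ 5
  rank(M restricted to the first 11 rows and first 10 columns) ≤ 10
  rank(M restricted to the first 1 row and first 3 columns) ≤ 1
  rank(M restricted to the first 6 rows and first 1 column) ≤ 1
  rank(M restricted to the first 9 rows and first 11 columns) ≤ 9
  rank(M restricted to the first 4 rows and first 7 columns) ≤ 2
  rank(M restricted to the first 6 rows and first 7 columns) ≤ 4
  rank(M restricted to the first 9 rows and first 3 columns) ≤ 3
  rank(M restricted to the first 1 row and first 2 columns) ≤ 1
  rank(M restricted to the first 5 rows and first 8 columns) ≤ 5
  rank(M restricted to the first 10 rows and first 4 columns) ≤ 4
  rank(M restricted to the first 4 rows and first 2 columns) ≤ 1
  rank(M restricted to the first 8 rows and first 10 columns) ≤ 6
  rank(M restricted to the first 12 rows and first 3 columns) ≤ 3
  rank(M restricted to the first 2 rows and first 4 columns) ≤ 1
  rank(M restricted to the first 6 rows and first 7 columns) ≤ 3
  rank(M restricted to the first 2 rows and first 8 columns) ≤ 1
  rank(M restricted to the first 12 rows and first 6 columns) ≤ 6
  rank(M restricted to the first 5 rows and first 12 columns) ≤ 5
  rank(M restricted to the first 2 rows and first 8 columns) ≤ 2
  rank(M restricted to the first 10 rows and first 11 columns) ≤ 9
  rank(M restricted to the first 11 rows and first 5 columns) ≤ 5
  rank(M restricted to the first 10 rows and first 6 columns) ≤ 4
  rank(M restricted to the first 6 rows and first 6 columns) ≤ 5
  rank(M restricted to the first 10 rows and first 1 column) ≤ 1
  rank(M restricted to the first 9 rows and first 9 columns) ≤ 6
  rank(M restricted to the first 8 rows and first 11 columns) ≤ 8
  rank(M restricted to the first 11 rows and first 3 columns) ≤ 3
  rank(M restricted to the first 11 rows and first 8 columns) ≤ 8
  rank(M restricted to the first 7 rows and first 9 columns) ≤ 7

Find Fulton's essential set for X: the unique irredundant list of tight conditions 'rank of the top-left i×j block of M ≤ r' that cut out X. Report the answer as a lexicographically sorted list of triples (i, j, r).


Reconstructing r_w from the 37 given conditions:

  0 | 0 | 0 | 0 | 0 | 0 | 0 | 0 | 1 | 1 | 1 | 1
  1 | 1 | 1 | 1 | 1 | 1 | 1 | 1 | 2 | 2 | 2 | 2
  1 | 1 | 2 | 2 | 2 | 2 | 2 | 2 | 3 | 3 | 3 | 3
  1 | 1 | 2 | 2 | 2 | 2 | 2 | 3 | 4 | 4 | 4 | 4
  1 | 2 | 3 | 3 | 3 | 3 | 3 | 4 | 5 | 5 | 5 | 5
  1 | 2 | 3 | 3 | 3 | 3 | 3 | 4 | 5 | 5 | 5 | 6
  1 | 2 | 3 | 4 | 4 | 4 | 4 | 5 | 6 | 6 | 6 | 7
  1 | 2 | 3 | 4 | 4 | 4 | 4 | 5 | 6 | 6 | 7 | 8
  1 | 2 | 3 | 4 | 4 | 4 | 4 | 5 | 6 | 7 | 8 | 9
  1 | 2 | 3 | 4 | 4 | 4 | 5 | 6 | 7 | 8 | 9 | 10
  1 | 2 | 3 | 4 | 5 | 5 | 6 | 7 | 8 | 9 | 10 | 11
  1 | 2 | 3 | 4 | 5 | 6 | 7 | 8 | 9 | 10 | 11 | 12

second differences of R give the permutation w = (9, 1, 3, 8, 2, 12, 4, 11, 10, 7, 5, 6).

Fulton essential set (8 of the 29 Rothe cells):

[(1, 8, 0), (4, 2, 1), (4, 7, 2), (6, 7, 3), (6, 11, 5), (8, 10, 6), (9, 7, 4), (10, 6, 4)]


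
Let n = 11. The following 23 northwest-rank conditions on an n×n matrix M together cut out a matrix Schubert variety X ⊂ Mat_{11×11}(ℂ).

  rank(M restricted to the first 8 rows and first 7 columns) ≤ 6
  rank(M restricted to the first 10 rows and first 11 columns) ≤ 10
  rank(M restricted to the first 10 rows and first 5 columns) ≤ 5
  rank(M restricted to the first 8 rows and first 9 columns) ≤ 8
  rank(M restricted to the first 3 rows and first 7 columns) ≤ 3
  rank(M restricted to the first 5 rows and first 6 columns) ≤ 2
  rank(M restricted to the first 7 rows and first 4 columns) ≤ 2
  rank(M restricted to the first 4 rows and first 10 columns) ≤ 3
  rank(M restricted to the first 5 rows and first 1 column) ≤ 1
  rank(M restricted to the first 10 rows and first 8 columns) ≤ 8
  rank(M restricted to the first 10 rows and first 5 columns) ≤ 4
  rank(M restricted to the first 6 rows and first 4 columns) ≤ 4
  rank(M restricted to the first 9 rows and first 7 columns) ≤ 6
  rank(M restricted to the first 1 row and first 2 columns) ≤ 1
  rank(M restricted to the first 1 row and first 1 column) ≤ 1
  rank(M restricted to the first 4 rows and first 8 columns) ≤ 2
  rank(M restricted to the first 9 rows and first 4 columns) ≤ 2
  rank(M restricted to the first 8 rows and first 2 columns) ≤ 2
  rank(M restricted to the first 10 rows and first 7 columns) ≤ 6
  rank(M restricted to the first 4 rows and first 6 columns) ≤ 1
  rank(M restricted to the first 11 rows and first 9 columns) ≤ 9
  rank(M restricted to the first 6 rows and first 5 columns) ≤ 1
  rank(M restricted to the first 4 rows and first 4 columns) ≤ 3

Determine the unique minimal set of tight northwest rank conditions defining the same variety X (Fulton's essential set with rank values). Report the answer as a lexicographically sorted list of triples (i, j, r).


The tightest implied rank at each (i,j), from the 23 conditions:

  1 1 1 1 1 1 1 1 1 1 1
  1 1 1 1 1 1 2 2 2 2 2
  1 1 1 1 1 1 2 2 3 3 3
  1 1 1 1 1 1 2 2 3 3 4
  1 1 1 1 1 2 3 3 4 4 5
  1 1 1 1 1 2 3 4 5 5 6
  1 2 2 2 2 3 4 5 6 6 7
  1 2 2 2 3 4 5 6 7 7 8
  1 2 2 2 3 4 5 6 7 8 9
  1 2 3 3 4 5 6 7 8 9 10
  1 2 3 4 5 6 7 8 9 10 11

hence w(1..11) = (1, 7, 9, 11, 6, 8, 2, 5, 10, 3, 4).

Fulton essential set (5 of the 30 Rothe cells):

[(4, 6, 1), (4, 8, 2), (4, 10, 3), (6, 5, 1), (9, 4, 2)]


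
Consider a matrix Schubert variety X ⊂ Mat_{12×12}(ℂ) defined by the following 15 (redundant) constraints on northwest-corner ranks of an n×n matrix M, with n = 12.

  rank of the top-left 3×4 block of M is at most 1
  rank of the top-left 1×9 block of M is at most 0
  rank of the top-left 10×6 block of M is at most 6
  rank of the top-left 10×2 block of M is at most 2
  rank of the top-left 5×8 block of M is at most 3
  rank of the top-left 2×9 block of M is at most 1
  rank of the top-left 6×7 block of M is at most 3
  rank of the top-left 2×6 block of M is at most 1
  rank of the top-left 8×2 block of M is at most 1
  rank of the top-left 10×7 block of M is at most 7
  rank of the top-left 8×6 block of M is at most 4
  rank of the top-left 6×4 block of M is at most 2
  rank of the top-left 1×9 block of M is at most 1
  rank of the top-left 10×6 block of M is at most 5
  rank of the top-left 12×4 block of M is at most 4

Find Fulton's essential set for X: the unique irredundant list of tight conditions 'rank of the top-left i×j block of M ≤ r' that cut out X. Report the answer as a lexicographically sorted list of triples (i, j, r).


Rank table r_w(12×12) implied by the 15 constraints:

  0, 0, 0, 0, 0, 0, 0, 0, 0, 1, 1, 1
  1, 1, 1, 1, 1, 1, 1, 1, 1, 2, 2, 2
  1, 1, 1, 1, 2, 2, 2, 2, 2, 3, 3, 3
  1, 1, 2, 2, 3, 3, 3, 3, 3, 4, 4, 4
  1, 1, 2, 2, 3, 3, 3, 3, 4, 5, 5, 5
  1, 1, 2, 2, 3, 3, 3, 4, 5, 6, 6, 6
  1, 1, 2, 3, 4, 4, 4, 5, 6, 7, 7, 7
  1, 1, 2, 3, 4, 4, 5, 6, 7, 8, 8, 8
  1, 2, 3, 4, 5, 5, 6, 7, 8, 9, 9, 9
  1, 2, 3, 4, 5, 5, 6, 7, 8, 9, 10, 10
  1, 2, 3, 4, 5, 6, 7, 8, 9, 10, 11, 11
  1, 2, 3, 4, 5, 6, 7, 8, 9, 10, 11, 12

so w = (10, 1, 5, 3, 9, 8, 4, 7, 2, 11, 6, 12).

Fulton essential set (8 of the 26 Rothe cells):

[(1, 9, 0), (3, 4, 1), (5, 8, 3), (6, 4, 2), (6, 7, 3), (8, 2, 1), (8, 6, 4), (10, 6, 5)]
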